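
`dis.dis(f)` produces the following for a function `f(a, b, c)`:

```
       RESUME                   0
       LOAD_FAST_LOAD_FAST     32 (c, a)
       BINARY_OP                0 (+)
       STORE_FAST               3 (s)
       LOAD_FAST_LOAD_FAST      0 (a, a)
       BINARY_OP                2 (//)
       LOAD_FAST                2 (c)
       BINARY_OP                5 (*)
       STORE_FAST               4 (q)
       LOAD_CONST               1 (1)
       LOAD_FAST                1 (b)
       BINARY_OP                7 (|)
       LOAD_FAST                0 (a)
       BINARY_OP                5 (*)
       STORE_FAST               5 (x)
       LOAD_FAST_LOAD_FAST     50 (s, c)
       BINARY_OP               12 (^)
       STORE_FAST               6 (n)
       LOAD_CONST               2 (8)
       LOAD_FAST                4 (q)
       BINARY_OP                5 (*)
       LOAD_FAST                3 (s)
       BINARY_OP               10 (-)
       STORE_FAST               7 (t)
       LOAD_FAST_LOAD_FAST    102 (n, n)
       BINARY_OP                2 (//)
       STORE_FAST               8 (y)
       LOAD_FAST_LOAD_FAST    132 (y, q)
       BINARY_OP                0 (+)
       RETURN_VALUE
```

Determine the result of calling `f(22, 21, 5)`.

LOAD_FAST_LOAD_FAST c,a → push 5,22. Stack: [5, 22]
BINARY_OP + → 5 + 22 = 27. Stack: [27]
STORE_FAST s → s=27. Stack: []
LOAD_FAST_LOAD_FAST a,a → push 22,22. Stack: [22, 22]
BINARY_OP // → 22 // 22 = 1. Stack: [1]
LOAD_FAST c → push 5. Stack: [1, 5]
BINARY_OP * → 1 * 5 = 5. Stack: [5]
STORE_FAST q → q=5. Stack: []
LOAD_CONST → push 1. Stack: [1]
LOAD_FAST b → push 21. Stack: [1, 21]
BINARY_OP | → 1 | 21 = 21. Stack: [21]
LOAD_FAST a → push 22. Stack: [21, 22]
BINARY_OP * → 21 * 22 = 462. Stack: [462]
STORE_FAST x → x=462. Stack: []
LOAD_FAST_LOAD_FAST s,c → push 27,5. Stack: [27, 5]
BINARY_OP ^ → 27 ^ 5 = 30. Stack: [30]
STORE_FAST n → n=30. Stack: []
LOAD_CONST → push 8. Stack: [8]
LOAD_FAST q → push 5. Stack: [8, 5]
BINARY_OP * → 8 * 5 = 40. Stack: [40]
LOAD_FAST s → push 27. Stack: [40, 27]
BINARY_OP - → 40 - 27 = 13. Stack: [13]
STORE_FAST t → t=13. Stack: []
LOAD_FAST_LOAD_FAST n,n → push 30,30. Stack: [30, 30]
BINARY_OP // → 30 // 30 = 1. Stack: [1]
STORE_FAST y → y=1. Stack: []
LOAD_FAST_LOAD_FAST y,q → push 1,5. Stack: [1, 5]
BINARY_OP + → 1 + 5 = 6. Stack: [6]
RETURN_VALUE → return 6.

6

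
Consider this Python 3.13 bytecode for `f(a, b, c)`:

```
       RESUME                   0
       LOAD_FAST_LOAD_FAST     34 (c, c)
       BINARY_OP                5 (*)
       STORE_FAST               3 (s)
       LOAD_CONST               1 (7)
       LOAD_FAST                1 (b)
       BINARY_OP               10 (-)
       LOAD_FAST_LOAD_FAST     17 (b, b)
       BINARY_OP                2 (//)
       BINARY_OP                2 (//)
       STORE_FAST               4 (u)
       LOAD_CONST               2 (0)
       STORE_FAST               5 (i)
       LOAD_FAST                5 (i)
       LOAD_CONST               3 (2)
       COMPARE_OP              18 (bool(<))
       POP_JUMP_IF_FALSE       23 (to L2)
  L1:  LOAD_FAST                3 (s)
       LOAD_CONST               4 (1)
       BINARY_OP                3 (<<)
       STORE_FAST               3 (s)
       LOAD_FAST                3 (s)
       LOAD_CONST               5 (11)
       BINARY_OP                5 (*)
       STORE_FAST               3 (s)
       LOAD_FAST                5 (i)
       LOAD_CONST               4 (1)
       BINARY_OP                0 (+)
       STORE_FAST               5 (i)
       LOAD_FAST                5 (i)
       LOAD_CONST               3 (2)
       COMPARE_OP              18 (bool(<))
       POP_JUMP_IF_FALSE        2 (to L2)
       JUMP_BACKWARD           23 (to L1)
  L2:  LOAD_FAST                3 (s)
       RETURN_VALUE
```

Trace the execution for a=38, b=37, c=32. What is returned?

495616

LOAD_FAST_LOAD_FAST c,c → push 32,32. Stack: [32, 32]
BINARY_OP * → 32 * 32 = 1024. Stack: [1024]
STORE_FAST s → s=1024. Stack: []
LOAD_CONST → push 7. Stack: [7]
LOAD_FAST b → push 37. Stack: [7, 37]
BINARY_OP - → 7 - 37 = -30. Stack: [-30]
LOAD_FAST_LOAD_FAST b,b → push 37,37. Stack: [-30, 37, 37]
BINARY_OP // → 37 // 37 = 1. Stack: [-30, 1]
BINARY_OP // → -30 // 1 = -30. Stack: [-30]
STORE_FAST u → u=-30. Stack: []
LOAD_CONST → push 0. Stack: [0]
STORE_FAST i → i=0. Stack: []
LOAD_FAST i → push 0. Stack: [0]
LOAD_CONST → push 2. Stack: [0, 2]
COMPARE_OP bool(<) → 0 vs 2 = True. Stack: [True]
POP_JUMP_IF_FALSE → pop True; no jump. Stack: []
LOAD_FAST s → push 1024. Stack: [1024]
LOAD_CONST → push 1. Stack: [1024, 1]
BINARY_OP << → 1024 << 1 = 2048. Stack: [2048]
STORE_FAST s → s=2048. Stack: []
LOAD_FAST s → push 2048. Stack: [2048]
LOAD_CONST → push 11. Stack: [2048, 11]
BINARY_OP * → 2048 * 11 = 22528. Stack: [22528]
STORE_FAST s → s=22528. Stack: []
LOAD_FAST i → push 0. Stack: [0]
LOAD_CONST → push 1. Stack: [0, 1]
BINARY_OP + → 0 + 1 = 1. Stack: [1]
STORE_FAST i → i=1. Stack: []
LOAD_FAST i → push 1. Stack: [1]
LOAD_CONST → push 2. Stack: [1, 2]
COMPARE_OP bool(<) → 1 vs 2 = True. Stack: [True]
POP_JUMP_IF_FALSE → pop True; no jump. Stack: []
LOAD_FAST s → push 22528. Stack: [22528]
LOAD_CONST → push 1. Stack: [22528, 1]
BINARY_OP << → 22528 << 1 = 45056. Stack: [45056]
STORE_FAST s → s=45056. Stack: []
LOAD_FAST s → push 45056. Stack: [45056]
LOAD_CONST → push 11. Stack: [45056, 11]
BINARY_OP * → 45056 * 11 = 495616. Stack: [495616]
STORE_FAST s → s=495616. Stack: []
LOAD_FAST i → push 1. Stack: [1]
LOAD_CONST → push 1. Stack: [1, 1]
BINARY_OP + → 1 + 1 = 2. Stack: [2]
STORE_FAST i → i=2. Stack: []
LOAD_FAST i → push 2. Stack: [2]
LOAD_CONST → push 2. Stack: [2, 2]
COMPARE_OP bool(<) → 2 vs 2 = False. Stack: [False]
POP_JUMP_IF_FALSE → pop False; jump. Stack: []
LOAD_FAST s → push 495616. Stack: [495616]
RETURN_VALUE → return 495616.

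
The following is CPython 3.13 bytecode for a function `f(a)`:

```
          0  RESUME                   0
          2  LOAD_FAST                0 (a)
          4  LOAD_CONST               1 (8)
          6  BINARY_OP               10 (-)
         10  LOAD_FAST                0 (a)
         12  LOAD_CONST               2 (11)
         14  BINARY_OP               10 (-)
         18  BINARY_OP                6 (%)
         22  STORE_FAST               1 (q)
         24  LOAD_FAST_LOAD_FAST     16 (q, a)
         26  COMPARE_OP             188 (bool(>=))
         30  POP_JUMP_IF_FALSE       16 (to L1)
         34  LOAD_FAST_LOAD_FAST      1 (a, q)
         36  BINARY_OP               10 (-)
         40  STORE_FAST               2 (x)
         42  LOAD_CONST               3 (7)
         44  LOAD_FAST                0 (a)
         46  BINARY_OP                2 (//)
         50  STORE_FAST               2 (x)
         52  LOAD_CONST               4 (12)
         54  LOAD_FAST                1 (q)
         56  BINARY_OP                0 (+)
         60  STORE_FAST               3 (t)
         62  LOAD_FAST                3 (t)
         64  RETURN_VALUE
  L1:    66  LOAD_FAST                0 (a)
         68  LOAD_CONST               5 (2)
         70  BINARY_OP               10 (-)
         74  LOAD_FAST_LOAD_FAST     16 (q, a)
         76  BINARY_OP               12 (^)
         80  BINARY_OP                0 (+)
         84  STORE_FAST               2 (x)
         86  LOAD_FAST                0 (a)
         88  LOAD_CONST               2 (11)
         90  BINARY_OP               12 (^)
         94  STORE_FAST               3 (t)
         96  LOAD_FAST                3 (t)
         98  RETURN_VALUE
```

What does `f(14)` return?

LOAD_FAST a → push 14. Stack: [14]
LOAD_CONST → push 8. Stack: [14, 8]
BINARY_OP - → 14 - 8 = 6. Stack: [6]
LOAD_FAST a → push 14. Stack: [6, 14]
LOAD_CONST → push 11. Stack: [6, 14, 11]
BINARY_OP - → 14 - 11 = 3. Stack: [6, 3]
BINARY_OP % → 6 % 3 = 0. Stack: [0]
STORE_FAST q → q=0. Stack: []
LOAD_FAST_LOAD_FAST q,a → push 0,14. Stack: [0, 14]
COMPARE_OP bool(>=) → 0 vs 14 = False. Stack: [False]
POP_JUMP_IF_FALSE → pop False; jump. Stack: []
LOAD_FAST a → push 14. Stack: [14]
LOAD_CONST → push 2. Stack: [14, 2]
BINARY_OP - → 14 - 2 = 12. Stack: [12]
LOAD_FAST_LOAD_FAST q,a → push 0,14. Stack: [12, 0, 14]
BINARY_OP ^ → 0 ^ 14 = 14. Stack: [12, 14]
BINARY_OP + → 12 + 14 = 26. Stack: [26]
STORE_FAST x → x=26. Stack: []
LOAD_FAST a → push 14. Stack: [14]
LOAD_CONST → push 11. Stack: [14, 11]
BINARY_OP ^ → 14 ^ 11 = 5. Stack: [5]
STORE_FAST t → t=5. Stack: []
LOAD_FAST t → push 5. Stack: [5]
RETURN_VALUE → return 5.

5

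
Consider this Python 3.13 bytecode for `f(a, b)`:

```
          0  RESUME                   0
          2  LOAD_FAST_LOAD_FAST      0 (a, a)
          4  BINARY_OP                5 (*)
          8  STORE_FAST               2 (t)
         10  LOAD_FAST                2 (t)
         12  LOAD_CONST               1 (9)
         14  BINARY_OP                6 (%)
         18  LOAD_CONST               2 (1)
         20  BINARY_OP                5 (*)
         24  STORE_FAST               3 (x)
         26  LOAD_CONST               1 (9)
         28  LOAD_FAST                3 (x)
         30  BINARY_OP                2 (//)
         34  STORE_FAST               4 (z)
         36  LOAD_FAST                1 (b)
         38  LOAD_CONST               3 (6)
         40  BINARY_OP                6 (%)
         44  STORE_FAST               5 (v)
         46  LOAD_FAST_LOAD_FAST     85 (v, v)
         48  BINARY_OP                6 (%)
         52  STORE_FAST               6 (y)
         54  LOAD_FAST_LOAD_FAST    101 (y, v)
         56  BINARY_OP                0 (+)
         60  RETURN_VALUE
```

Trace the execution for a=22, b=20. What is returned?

2

LOAD_FAST_LOAD_FAST a,a → push 22,22. Stack: [22, 22]
BINARY_OP * → 22 * 22 = 484. Stack: [484]
STORE_FAST t → t=484. Stack: []
LOAD_FAST t → push 484. Stack: [484]
LOAD_CONST → push 9. Stack: [484, 9]
BINARY_OP % → 484 % 9 = 7. Stack: [7]
LOAD_CONST → push 1. Stack: [7, 1]
BINARY_OP * → 7 * 1 = 7. Stack: [7]
STORE_FAST x → x=7. Stack: []
LOAD_CONST → push 9. Stack: [9]
LOAD_FAST x → push 7. Stack: [9, 7]
BINARY_OP // → 9 // 7 = 1. Stack: [1]
STORE_FAST z → z=1. Stack: []
LOAD_FAST b → push 20. Stack: [20]
LOAD_CONST → push 6. Stack: [20, 6]
BINARY_OP % → 20 % 6 = 2. Stack: [2]
STORE_FAST v → v=2. Stack: []
LOAD_FAST_LOAD_FAST v,v → push 2,2. Stack: [2, 2]
BINARY_OP % → 2 % 2 = 0. Stack: [0]
STORE_FAST y → y=0. Stack: []
LOAD_FAST_LOAD_FAST y,v → push 0,2. Stack: [0, 2]
BINARY_OP + → 0 + 2 = 2. Stack: [2]
RETURN_VALUE → return 2.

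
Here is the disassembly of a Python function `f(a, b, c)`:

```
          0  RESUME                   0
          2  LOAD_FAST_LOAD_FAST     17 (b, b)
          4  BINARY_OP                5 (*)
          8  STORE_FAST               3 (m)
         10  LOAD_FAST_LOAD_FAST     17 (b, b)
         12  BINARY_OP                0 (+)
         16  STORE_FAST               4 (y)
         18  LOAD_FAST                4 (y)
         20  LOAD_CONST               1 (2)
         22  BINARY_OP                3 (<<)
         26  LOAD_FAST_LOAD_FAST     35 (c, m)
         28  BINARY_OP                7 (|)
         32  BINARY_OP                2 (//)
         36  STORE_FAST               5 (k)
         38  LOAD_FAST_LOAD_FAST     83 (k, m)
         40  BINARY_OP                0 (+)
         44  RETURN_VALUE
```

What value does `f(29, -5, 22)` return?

23

LOAD_FAST_LOAD_FAST b,b → push -5,-5. Stack: [-5, -5]
BINARY_OP * → -5 * -5 = 25. Stack: [25]
STORE_FAST m → m=25. Stack: []
LOAD_FAST_LOAD_FAST b,b → push -5,-5. Stack: [-5, -5]
BINARY_OP + → -5 + -5 = -10. Stack: [-10]
STORE_FAST y → y=-10. Stack: []
LOAD_FAST y → push -10. Stack: [-10]
LOAD_CONST → push 2. Stack: [-10, 2]
BINARY_OP << → -10 << 2 = -40. Stack: [-40]
LOAD_FAST_LOAD_FAST c,m → push 22,25. Stack: [-40, 22, 25]
BINARY_OP | → 22 | 25 = 31. Stack: [-40, 31]
BINARY_OP // → -40 // 31 = -2. Stack: [-2]
STORE_FAST k → k=-2. Stack: []
LOAD_FAST_LOAD_FAST k,m → push -2,25. Stack: [-2, 25]
BINARY_OP + → -2 + 25 = 23. Stack: [23]
RETURN_VALUE → return 23.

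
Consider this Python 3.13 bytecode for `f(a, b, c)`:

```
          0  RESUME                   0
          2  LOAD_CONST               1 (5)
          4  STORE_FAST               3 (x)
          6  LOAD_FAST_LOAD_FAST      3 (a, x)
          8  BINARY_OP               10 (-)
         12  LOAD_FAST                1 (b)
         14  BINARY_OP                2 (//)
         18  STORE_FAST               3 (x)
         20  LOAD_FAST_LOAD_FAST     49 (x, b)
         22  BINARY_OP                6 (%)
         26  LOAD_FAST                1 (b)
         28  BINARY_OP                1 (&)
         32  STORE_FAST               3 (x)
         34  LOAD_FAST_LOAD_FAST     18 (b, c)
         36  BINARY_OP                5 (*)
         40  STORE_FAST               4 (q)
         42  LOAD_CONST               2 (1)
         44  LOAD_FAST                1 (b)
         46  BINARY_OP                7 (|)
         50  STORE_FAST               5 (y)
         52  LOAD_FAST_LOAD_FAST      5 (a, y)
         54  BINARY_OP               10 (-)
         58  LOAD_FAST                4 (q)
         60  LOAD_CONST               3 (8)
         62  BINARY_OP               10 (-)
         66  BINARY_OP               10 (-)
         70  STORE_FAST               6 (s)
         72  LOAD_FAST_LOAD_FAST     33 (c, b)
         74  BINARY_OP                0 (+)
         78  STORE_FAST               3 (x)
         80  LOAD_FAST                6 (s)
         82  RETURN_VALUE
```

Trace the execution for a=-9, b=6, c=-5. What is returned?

LOAD_CONST → push 5. Stack: [5]
STORE_FAST x → x=5. Stack: []
LOAD_FAST_LOAD_FAST a,x → push -9,5. Stack: [-9, 5]
BINARY_OP - → -9 - 5 = -14. Stack: [-14]
LOAD_FAST b → push 6. Stack: [-14, 6]
BINARY_OP // → -14 // 6 = -3. Stack: [-3]
STORE_FAST x → x=-3. Stack: []
LOAD_FAST_LOAD_FAST x,b → push -3,6. Stack: [-3, 6]
BINARY_OP % → -3 % 6 = 3. Stack: [3]
LOAD_FAST b → push 6. Stack: [3, 6]
BINARY_OP & → 3 & 6 = 2. Stack: [2]
STORE_FAST x → x=2. Stack: []
LOAD_FAST_LOAD_FAST b,c → push 6,-5. Stack: [6, -5]
BINARY_OP * → 6 * -5 = -30. Stack: [-30]
STORE_FAST q → q=-30. Stack: []
LOAD_CONST → push 1. Stack: [1]
LOAD_FAST b → push 6. Stack: [1, 6]
BINARY_OP | → 1 | 6 = 7. Stack: [7]
STORE_FAST y → y=7. Stack: []
LOAD_FAST_LOAD_FAST a,y → push -9,7. Stack: [-9, 7]
BINARY_OP - → -9 - 7 = -16. Stack: [-16]
LOAD_FAST q → push -30. Stack: [-16, -30]
LOAD_CONST → push 8. Stack: [-16, -30, 8]
BINARY_OP - → -30 - 8 = -38. Stack: [-16, -38]
BINARY_OP - → -16 - -38 = 22. Stack: [22]
STORE_FAST s → s=22. Stack: []
LOAD_FAST_LOAD_FAST c,b → push -5,6. Stack: [-5, 6]
BINARY_OP + → -5 + 6 = 1. Stack: [1]
STORE_FAST x → x=1. Stack: []
LOAD_FAST s → push 22. Stack: [22]
RETURN_VALUE → return 22.

22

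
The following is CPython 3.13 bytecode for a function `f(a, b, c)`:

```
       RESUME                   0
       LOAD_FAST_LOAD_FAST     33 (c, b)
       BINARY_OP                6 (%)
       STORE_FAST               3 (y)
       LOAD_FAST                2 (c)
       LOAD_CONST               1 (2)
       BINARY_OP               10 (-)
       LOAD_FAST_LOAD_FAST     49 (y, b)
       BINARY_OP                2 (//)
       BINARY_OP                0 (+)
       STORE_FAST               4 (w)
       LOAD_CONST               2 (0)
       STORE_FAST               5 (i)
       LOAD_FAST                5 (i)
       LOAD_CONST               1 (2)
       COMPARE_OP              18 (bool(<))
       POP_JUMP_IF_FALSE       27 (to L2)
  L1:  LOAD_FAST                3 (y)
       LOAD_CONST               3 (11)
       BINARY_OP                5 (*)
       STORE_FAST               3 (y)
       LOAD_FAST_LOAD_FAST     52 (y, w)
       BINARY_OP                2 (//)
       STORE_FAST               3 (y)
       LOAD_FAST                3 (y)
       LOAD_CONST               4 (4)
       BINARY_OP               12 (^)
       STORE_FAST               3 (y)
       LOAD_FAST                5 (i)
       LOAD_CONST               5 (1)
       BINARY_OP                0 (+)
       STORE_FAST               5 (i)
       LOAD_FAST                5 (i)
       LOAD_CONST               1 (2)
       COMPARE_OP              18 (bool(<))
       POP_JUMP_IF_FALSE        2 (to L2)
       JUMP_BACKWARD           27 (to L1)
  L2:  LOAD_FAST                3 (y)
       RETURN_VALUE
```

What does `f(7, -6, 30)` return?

5

LOAD_FAST_LOAD_FAST c,b → push 30,-6. Stack: [30, -6]
BINARY_OP % → 30 % -6 = 0. Stack: [0]
STORE_FAST y → y=0. Stack: []
LOAD_FAST c → push 30. Stack: [30]
LOAD_CONST → push 2. Stack: [30, 2]
BINARY_OP - → 30 - 2 = 28. Stack: [28]
LOAD_FAST_LOAD_FAST y,b → push 0,-6. Stack: [28, 0, -6]
BINARY_OP // → 0 // -6 = 0. Stack: [28, 0]
BINARY_OP + → 28 + 0 = 28. Stack: [28]
STORE_FAST w → w=28. Stack: []
LOAD_CONST → push 0. Stack: [0]
STORE_FAST i → i=0. Stack: []
LOAD_FAST i → push 0. Stack: [0]
LOAD_CONST → push 2. Stack: [0, 2]
COMPARE_OP bool(<) → 0 vs 2 = True. Stack: [True]
POP_JUMP_IF_FALSE → pop True; no jump. Stack: []
LOAD_FAST y → push 0. Stack: [0]
LOAD_CONST → push 11. Stack: [0, 11]
BINARY_OP * → 0 * 11 = 0. Stack: [0]
STORE_FAST y → y=0. Stack: []
LOAD_FAST_LOAD_FAST y,w → push 0,28. Stack: [0, 28]
BINARY_OP // → 0 // 28 = 0. Stack: [0]
STORE_FAST y → y=0. Stack: []
LOAD_FAST y → push 0. Stack: [0]
LOAD_CONST → push 4. Stack: [0, 4]
BINARY_OP ^ → 0 ^ 4 = 4. Stack: [4]
STORE_FAST y → y=4. Stack: []
LOAD_FAST i → push 0. Stack: [0]
LOAD_CONST → push 1. Stack: [0, 1]
BINARY_OP + → 0 + 1 = 1. Stack: [1]
STORE_FAST i → i=1. Stack: []
LOAD_FAST i → push 1. Stack: [1]
LOAD_CONST → push 2. Stack: [1, 2]
COMPARE_OP bool(<) → 1 vs 2 = True. Stack: [True]
POP_JUMP_IF_FALSE → pop True; no jump. Stack: []
LOAD_FAST y → push 4. Stack: [4]
LOAD_CONST → push 11. Stack: [4, 11]
BINARY_OP * → 4 * 11 = 44. Stack: [44]
STORE_FAST y → y=44. Stack: []
LOAD_FAST_LOAD_FAST y,w → push 44,28. Stack: [44, 28]
BINARY_OP // → 44 // 28 = 1. Stack: [1]
STORE_FAST y → y=1. Stack: []
LOAD_FAST y → push 1. Stack: [1]
LOAD_CONST → push 4. Stack: [1, 4]
BINARY_OP ^ → 1 ^ 4 = 5. Stack: [5]
STORE_FAST y → y=5. Stack: []
LOAD_FAST i → push 1. Stack: [1]
LOAD_CONST → push 1. Stack: [1, 1]
BINARY_OP + → 1 + 1 = 2. Stack: [2]
STORE_FAST i → i=2. Stack: []
LOAD_FAST i → push 2. Stack: [2]
LOAD_CONST → push 2. Stack: [2, 2]
COMPARE_OP bool(<) → 2 vs 2 = False. Stack: [False]
POP_JUMP_IF_FALSE → pop False; jump. Stack: []
LOAD_FAST y → push 5. Stack: [5]
RETURN_VALUE → return 5.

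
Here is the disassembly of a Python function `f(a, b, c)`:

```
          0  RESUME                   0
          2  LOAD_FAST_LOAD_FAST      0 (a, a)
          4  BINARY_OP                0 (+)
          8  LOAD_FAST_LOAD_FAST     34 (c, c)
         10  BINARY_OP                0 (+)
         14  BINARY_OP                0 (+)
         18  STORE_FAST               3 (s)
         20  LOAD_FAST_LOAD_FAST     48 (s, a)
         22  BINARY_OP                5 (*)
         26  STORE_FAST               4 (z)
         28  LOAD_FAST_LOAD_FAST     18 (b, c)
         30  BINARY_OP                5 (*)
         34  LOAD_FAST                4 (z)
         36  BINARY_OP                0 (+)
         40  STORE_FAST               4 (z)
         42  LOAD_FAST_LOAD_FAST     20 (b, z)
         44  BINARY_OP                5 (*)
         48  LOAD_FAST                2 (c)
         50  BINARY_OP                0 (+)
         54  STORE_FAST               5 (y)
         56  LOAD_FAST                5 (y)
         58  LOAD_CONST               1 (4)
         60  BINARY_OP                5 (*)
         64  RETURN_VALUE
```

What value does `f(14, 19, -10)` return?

LOAD_FAST_LOAD_FAST a,a → push 14,14. Stack: [14, 14]
BINARY_OP + → 14 + 14 = 28. Stack: [28]
LOAD_FAST_LOAD_FAST c,c → push -10,-10. Stack: [28, -10, -10]
BINARY_OP + → -10 + -10 = -20. Stack: [28, -20]
BINARY_OP + → 28 + -20 = 8. Stack: [8]
STORE_FAST s → s=8. Stack: []
LOAD_FAST_LOAD_FAST s,a → push 8,14. Stack: [8, 14]
BINARY_OP * → 8 * 14 = 112. Stack: [112]
STORE_FAST z → z=112. Stack: []
LOAD_FAST_LOAD_FAST b,c → push 19,-10. Stack: [19, -10]
BINARY_OP * → 19 * -10 = -190. Stack: [-190]
LOAD_FAST z → push 112. Stack: [-190, 112]
BINARY_OP + → -190 + 112 = -78. Stack: [-78]
STORE_FAST z → z=-78. Stack: []
LOAD_FAST_LOAD_FAST b,z → push 19,-78. Stack: [19, -78]
BINARY_OP * → 19 * -78 = -1482. Stack: [-1482]
LOAD_FAST c → push -10. Stack: [-1482, -10]
BINARY_OP + → -1482 + -10 = -1492. Stack: [-1492]
STORE_FAST y → y=-1492. Stack: []
LOAD_FAST y → push -1492. Stack: [-1492]
LOAD_CONST → push 4. Stack: [-1492, 4]
BINARY_OP * → -1492 * 4 = -5968. Stack: [-5968]
RETURN_VALUE → return -5968.

-5968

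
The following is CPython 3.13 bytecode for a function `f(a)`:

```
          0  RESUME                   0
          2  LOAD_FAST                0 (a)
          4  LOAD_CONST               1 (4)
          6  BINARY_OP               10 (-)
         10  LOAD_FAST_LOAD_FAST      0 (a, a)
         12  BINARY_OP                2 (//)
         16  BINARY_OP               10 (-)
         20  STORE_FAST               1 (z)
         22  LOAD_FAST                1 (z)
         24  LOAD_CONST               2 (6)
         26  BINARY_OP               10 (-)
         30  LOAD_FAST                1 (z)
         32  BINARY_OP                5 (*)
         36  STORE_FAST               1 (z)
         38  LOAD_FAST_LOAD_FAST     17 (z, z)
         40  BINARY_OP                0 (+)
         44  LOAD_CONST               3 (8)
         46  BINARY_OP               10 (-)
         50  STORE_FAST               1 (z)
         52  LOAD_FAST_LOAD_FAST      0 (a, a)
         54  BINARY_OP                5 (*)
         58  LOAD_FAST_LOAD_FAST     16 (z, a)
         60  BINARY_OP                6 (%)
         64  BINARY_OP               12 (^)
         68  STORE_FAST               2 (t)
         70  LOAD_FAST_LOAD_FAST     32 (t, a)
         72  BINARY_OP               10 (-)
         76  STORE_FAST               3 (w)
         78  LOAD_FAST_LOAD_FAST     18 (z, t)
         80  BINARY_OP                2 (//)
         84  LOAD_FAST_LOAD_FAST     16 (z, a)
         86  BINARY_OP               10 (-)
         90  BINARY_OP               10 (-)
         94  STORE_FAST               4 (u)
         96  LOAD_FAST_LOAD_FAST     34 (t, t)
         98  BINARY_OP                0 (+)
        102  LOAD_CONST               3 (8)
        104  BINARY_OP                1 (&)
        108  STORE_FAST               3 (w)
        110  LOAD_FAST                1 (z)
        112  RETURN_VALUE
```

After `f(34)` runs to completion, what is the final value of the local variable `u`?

LOAD_FAST a → push 34. Stack: [34]
LOAD_CONST → push 4. Stack: [34, 4]
BINARY_OP - → 34 - 4 = 30. Stack: [30]
LOAD_FAST_LOAD_FAST a,a → push 34,34. Stack: [30, 34, 34]
BINARY_OP // → 34 // 34 = 1. Stack: [30, 1]
BINARY_OP - → 30 - 1 = 29. Stack: [29]
STORE_FAST z → z=29. Stack: []
LOAD_FAST z → push 29. Stack: [29]
LOAD_CONST → push 6. Stack: [29, 6]
BINARY_OP - → 29 - 6 = 23. Stack: [23]
LOAD_FAST z → push 29. Stack: [23, 29]
BINARY_OP * → 23 * 29 = 667. Stack: [667]
STORE_FAST z → z=667. Stack: []
LOAD_FAST_LOAD_FAST z,z → push 667,667. Stack: [667, 667]
BINARY_OP + → 667 + 667 = 1334. Stack: [1334]
LOAD_CONST → push 8. Stack: [1334, 8]
BINARY_OP - → 1334 - 8 = 1326. Stack: [1326]
STORE_FAST z → z=1326. Stack: []
LOAD_FAST_LOAD_FAST a,a → push 34,34. Stack: [34, 34]
BINARY_OP * → 34 * 34 = 1156. Stack: [1156]
LOAD_FAST_LOAD_FAST z,a → push 1326,34. Stack: [1156, 1326, 34]
BINARY_OP % → 1326 % 34 = 0. Stack: [1156, 0]
BINARY_OP ^ → 1156 ^ 0 = 1156. Stack: [1156]
STORE_FAST t → t=1156. Stack: []
LOAD_FAST_LOAD_FAST t,a → push 1156,34. Stack: [1156, 34]
BINARY_OP - → 1156 - 34 = 1122. Stack: [1122]
STORE_FAST w → w=1122. Stack: []
LOAD_FAST_LOAD_FAST z,t → push 1326,1156. Stack: [1326, 1156]
BINARY_OP // → 1326 // 1156 = 1. Stack: [1]
LOAD_FAST_LOAD_FAST z,a → push 1326,34. Stack: [1, 1326, 34]
BINARY_OP - → 1326 - 34 = 1292. Stack: [1, 1292]
BINARY_OP - → 1 - 1292 = -1291. Stack: [-1291]
STORE_FAST u → u=-1291. Stack: []
LOAD_FAST_LOAD_FAST t,t → push 1156,1156. Stack: [1156, 1156]
BINARY_OP + → 1156 + 1156 = 2312. Stack: [2312]
LOAD_CONST → push 8. Stack: [2312, 8]
BINARY_OP & → 2312 & 8 = 8. Stack: [8]
STORE_FAST w → w=8. Stack: []
LOAD_FAST z → push 1326. Stack: [1326]
RETURN_VALUE → return 1326.

-1291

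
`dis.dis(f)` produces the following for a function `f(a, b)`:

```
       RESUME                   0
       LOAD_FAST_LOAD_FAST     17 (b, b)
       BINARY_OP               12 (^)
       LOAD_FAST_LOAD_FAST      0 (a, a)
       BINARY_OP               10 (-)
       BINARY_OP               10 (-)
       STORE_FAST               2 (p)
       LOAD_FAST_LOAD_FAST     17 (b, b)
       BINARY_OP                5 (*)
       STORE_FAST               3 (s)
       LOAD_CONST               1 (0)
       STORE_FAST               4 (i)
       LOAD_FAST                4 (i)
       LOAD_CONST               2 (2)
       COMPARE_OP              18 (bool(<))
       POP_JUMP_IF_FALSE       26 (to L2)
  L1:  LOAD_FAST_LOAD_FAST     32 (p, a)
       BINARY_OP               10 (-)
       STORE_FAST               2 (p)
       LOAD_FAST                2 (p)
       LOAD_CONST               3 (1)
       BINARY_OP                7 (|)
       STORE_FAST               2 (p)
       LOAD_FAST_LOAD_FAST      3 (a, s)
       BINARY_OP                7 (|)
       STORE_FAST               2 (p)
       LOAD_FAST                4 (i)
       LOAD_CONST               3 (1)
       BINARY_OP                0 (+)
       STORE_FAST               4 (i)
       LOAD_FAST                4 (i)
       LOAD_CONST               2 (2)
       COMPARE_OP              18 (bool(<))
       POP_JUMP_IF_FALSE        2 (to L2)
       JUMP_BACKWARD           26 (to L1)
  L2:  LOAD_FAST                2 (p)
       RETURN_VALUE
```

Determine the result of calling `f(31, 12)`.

159

LOAD_FAST_LOAD_FAST b,b → push 12,12. Stack: [12, 12]
BINARY_OP ^ → 12 ^ 12 = 0. Stack: [0]
LOAD_FAST_LOAD_FAST a,a → push 31,31. Stack: [0, 31, 31]
BINARY_OP - → 31 - 31 = 0. Stack: [0, 0]
BINARY_OP - → 0 - 0 = 0. Stack: [0]
STORE_FAST p → p=0. Stack: []
LOAD_FAST_LOAD_FAST b,b → push 12,12. Stack: [12, 12]
BINARY_OP * → 12 * 12 = 144. Stack: [144]
STORE_FAST s → s=144. Stack: []
LOAD_CONST → push 0. Stack: [0]
STORE_FAST i → i=0. Stack: []
LOAD_FAST i → push 0. Stack: [0]
LOAD_CONST → push 2. Stack: [0, 2]
COMPARE_OP bool(<) → 0 vs 2 = True. Stack: [True]
POP_JUMP_IF_FALSE → pop True; no jump. Stack: []
LOAD_FAST_LOAD_FAST p,a → push 0,31. Stack: [0, 31]
BINARY_OP - → 0 - 31 = -31. Stack: [-31]
STORE_FAST p → p=-31. Stack: []
LOAD_FAST p → push -31. Stack: [-31]
LOAD_CONST → push 1. Stack: [-31, 1]
BINARY_OP | → -31 | 1 = -31. Stack: [-31]
STORE_FAST p → p=-31. Stack: []
LOAD_FAST_LOAD_FAST a,s → push 31,144. Stack: [31, 144]
BINARY_OP | → 31 | 144 = 159. Stack: [159]
STORE_FAST p → p=159. Stack: []
LOAD_FAST i → push 0. Stack: [0]
LOAD_CONST → push 1. Stack: [0, 1]
BINARY_OP + → 0 + 1 = 1. Stack: [1]
STORE_FAST i → i=1. Stack: []
LOAD_FAST i → push 1. Stack: [1]
LOAD_CONST → push 2. Stack: [1, 2]
COMPARE_OP bool(<) → 1 vs 2 = True. Stack: [True]
POP_JUMP_IF_FALSE → pop True; no jump. Stack: []
LOAD_FAST_LOAD_FAST p,a → push 159,31. Stack: [159, 31]
BINARY_OP - → 159 - 31 = 128. Stack: [128]
STORE_FAST p → p=128. Stack: []
LOAD_FAST p → push 128. Stack: [128]
LOAD_CONST → push 1. Stack: [128, 1]
BINARY_OP | → 128 | 1 = 129. Stack: [129]
STORE_FAST p → p=129. Stack: []
LOAD_FAST_LOAD_FAST a,s → push 31,144. Stack: [31, 144]
BINARY_OP | → 31 | 144 = 159. Stack: [159]
STORE_FAST p → p=159. Stack: []
LOAD_FAST i → push 1. Stack: [1]
LOAD_CONST → push 1. Stack: [1, 1]
BINARY_OP + → 1 + 1 = 2. Stack: [2]
STORE_FAST i → i=2. Stack: []
LOAD_FAST i → push 2. Stack: [2]
LOAD_CONST → push 2. Stack: [2, 2]
COMPARE_OP bool(<) → 2 vs 2 = False. Stack: [False]
POP_JUMP_IF_FALSE → pop False; jump. Stack: []
LOAD_FAST p → push 159. Stack: [159]
RETURN_VALUE → return 159.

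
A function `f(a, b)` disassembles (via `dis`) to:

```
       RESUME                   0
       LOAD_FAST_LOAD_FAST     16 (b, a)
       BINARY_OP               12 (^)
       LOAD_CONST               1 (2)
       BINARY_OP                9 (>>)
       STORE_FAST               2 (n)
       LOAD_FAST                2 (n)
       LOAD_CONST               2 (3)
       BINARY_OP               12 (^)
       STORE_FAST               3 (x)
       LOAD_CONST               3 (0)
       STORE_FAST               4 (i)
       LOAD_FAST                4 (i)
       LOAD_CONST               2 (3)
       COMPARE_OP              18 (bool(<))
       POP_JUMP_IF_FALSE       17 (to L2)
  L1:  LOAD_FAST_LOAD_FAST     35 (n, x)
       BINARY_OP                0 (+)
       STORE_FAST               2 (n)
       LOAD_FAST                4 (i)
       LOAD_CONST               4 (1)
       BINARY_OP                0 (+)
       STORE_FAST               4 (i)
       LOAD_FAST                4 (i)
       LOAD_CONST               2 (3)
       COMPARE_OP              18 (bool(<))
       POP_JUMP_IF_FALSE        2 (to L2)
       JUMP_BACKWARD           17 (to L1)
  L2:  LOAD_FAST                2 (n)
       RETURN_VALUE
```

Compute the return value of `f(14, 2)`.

3

LOAD_FAST_LOAD_FAST b,a → push 2,14. Stack: [2, 14]
BINARY_OP ^ → 2 ^ 14 = 12. Stack: [12]
LOAD_CONST → push 2. Stack: [12, 2]
BINARY_OP >> → 12 >> 2 = 3. Stack: [3]
STORE_FAST n → n=3. Stack: []
LOAD_FAST n → push 3. Stack: [3]
LOAD_CONST → push 3. Stack: [3, 3]
BINARY_OP ^ → 3 ^ 3 = 0. Stack: [0]
STORE_FAST x → x=0. Stack: []
LOAD_CONST → push 0. Stack: [0]
STORE_FAST i → i=0. Stack: []
LOAD_FAST i → push 0. Stack: [0]
LOAD_CONST → push 3. Stack: [0, 3]
COMPARE_OP bool(<) → 0 vs 3 = True. Stack: [True]
POP_JUMP_IF_FALSE → pop True; no jump. Stack: []
LOAD_FAST_LOAD_FAST n,x → push 3,0. Stack: [3, 0]
BINARY_OP + → 3 + 0 = 3. Stack: [3]
STORE_FAST n → n=3. Stack: []
LOAD_FAST i → push 0. Stack: [0]
LOAD_CONST → push 1. Stack: [0, 1]
BINARY_OP + → 0 + 1 = 1. Stack: [1]
STORE_FAST i → i=1. Stack: []
LOAD_FAST i → push 1. Stack: [1]
LOAD_CONST → push 3. Stack: [1, 3]
COMPARE_OP bool(<) → 1 vs 3 = True. Stack: [True]
POP_JUMP_IF_FALSE → pop True; no jump. Stack: []
LOAD_FAST_LOAD_FAST n,x → push 3,0. Stack: [3, 0]
BINARY_OP + → 3 + 0 = 3. Stack: [3]
STORE_FAST n → n=3. Stack: []
LOAD_FAST i → push 1. Stack: [1]
LOAD_CONST → push 1. Stack: [1, 1]
BINARY_OP + → 1 + 1 = 2. Stack: [2]
STORE_FAST i → i=2. Stack: []
LOAD_FAST i → push 2. Stack: [2]
LOAD_CONST → push 3. Stack: [2, 3]
COMPARE_OP bool(<) → 2 vs 3 = True. Stack: [True]
POP_JUMP_IF_FALSE → pop True; no jump. Stack: []
LOAD_FAST_LOAD_FAST n,x → push 3,0. Stack: [3, 0]
BINARY_OP + → 3 + 0 = 3. Stack: [3]
STORE_FAST n → n=3. Stack: []
LOAD_FAST i → push 2. Stack: [2]
LOAD_CONST → push 1. Stack: [2, 1]
BINARY_OP + → 2 + 1 = 3. Stack: [3]
STORE_FAST i → i=3. Stack: []
LOAD_FAST i → push 3. Stack: [3]
LOAD_CONST → push 3. Stack: [3, 3]
COMPARE_OP bool(<) → 3 vs 3 = False. Stack: [False]
POP_JUMP_IF_FALSE → pop False; jump. Stack: []
LOAD_FAST n → push 3. Stack: [3]
RETURN_VALUE → return 3.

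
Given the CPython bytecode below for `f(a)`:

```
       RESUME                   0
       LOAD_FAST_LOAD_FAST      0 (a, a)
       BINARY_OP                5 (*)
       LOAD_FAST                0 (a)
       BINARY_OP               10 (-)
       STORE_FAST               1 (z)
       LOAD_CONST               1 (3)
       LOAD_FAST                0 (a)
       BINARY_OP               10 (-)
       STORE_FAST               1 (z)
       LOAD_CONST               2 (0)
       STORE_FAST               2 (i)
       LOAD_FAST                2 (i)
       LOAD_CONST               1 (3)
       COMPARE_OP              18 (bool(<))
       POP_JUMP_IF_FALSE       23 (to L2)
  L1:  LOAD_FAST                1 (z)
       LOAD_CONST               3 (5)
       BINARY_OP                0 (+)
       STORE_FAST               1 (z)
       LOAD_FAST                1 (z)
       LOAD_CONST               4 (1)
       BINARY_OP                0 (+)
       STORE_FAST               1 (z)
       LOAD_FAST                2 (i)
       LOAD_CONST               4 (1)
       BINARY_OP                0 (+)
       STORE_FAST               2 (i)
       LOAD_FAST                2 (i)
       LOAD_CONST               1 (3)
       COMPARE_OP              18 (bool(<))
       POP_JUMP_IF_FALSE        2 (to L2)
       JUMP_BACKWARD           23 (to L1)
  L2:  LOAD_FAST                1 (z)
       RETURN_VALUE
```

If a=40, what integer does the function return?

LOAD_FAST_LOAD_FAST a,a → push 40,40. Stack: [40, 40]
BINARY_OP * → 40 * 40 = 1600. Stack: [1600]
LOAD_FAST a → push 40. Stack: [1600, 40]
BINARY_OP - → 1600 - 40 = 1560. Stack: [1560]
STORE_FAST z → z=1560. Stack: []
LOAD_CONST → push 3. Stack: [3]
LOAD_FAST a → push 40. Stack: [3, 40]
BINARY_OP - → 3 - 40 = -37. Stack: [-37]
STORE_FAST z → z=-37. Stack: []
LOAD_CONST → push 0. Stack: [0]
STORE_FAST i → i=0. Stack: []
LOAD_FAST i → push 0. Stack: [0]
LOAD_CONST → push 3. Stack: [0, 3]
COMPARE_OP bool(<) → 0 vs 3 = True. Stack: [True]
POP_JUMP_IF_FALSE → pop True; no jump. Stack: []
LOAD_FAST z → push -37. Stack: [-37]
LOAD_CONST → push 5. Stack: [-37, 5]
BINARY_OP + → -37 + 5 = -32. Stack: [-32]
STORE_FAST z → z=-32. Stack: []
LOAD_FAST z → push -32. Stack: [-32]
LOAD_CONST → push 1. Stack: [-32, 1]
BINARY_OP + → -32 + 1 = -31. Stack: [-31]
STORE_FAST z → z=-31. Stack: []
LOAD_FAST i → push 0. Stack: [0]
LOAD_CONST → push 1. Stack: [0, 1]
BINARY_OP + → 0 + 1 = 1. Stack: [1]
STORE_FAST i → i=1. Stack: []
LOAD_FAST i → push 1. Stack: [1]
LOAD_CONST → push 3. Stack: [1, 3]
COMPARE_OP bool(<) → 1 vs 3 = True. Stack: [True]
POP_JUMP_IF_FALSE → pop True; no jump. Stack: []
LOAD_FAST z → push -31. Stack: [-31]
LOAD_CONST → push 5. Stack: [-31, 5]
BINARY_OP + → -31 + 5 = -26. Stack: [-26]
STORE_FAST z → z=-26. Stack: []
LOAD_FAST z → push -26. Stack: [-26]
LOAD_CONST → push 1. Stack: [-26, 1]
BINARY_OP + → -26 + 1 = -25. Stack: [-25]
STORE_FAST z → z=-25. Stack: []
LOAD_FAST i → push 1. Stack: [1]
LOAD_CONST → push 1. Stack: [1, 1]
BINARY_OP + → 1 + 1 = 2. Stack: [2]
STORE_FAST i → i=2. Stack: []
LOAD_FAST i → push 2. Stack: [2]
LOAD_CONST → push 3. Stack: [2, 3]
COMPARE_OP bool(<) → 2 vs 3 = True. Stack: [True]
POP_JUMP_IF_FALSE → pop True; no jump. Stack: []
LOAD_FAST z → push -25. Stack: [-25]
LOAD_CONST → push 5. Stack: [-25, 5]
BINARY_OP + → -25 + 5 = -20. Stack: [-20]
STORE_FAST z → z=-20. Stack: []
LOAD_FAST z → push -20. Stack: [-20]
LOAD_CONST → push 1. Stack: [-20, 1]
BINARY_OP + → -20 + 1 = -19. Stack: [-19]
STORE_FAST z → z=-19. Stack: []
LOAD_FAST i → push 2. Stack: [2]
LOAD_CONST → push 1. Stack: [2, 1]
BINARY_OP + → 2 + 1 = 3. Stack: [3]
STORE_FAST i → i=3. Stack: []
LOAD_FAST i → push 3. Stack: [3]
LOAD_CONST → push 3. Stack: [3, 3]
COMPARE_OP bool(<) → 3 vs 3 = False. Stack: [False]
POP_JUMP_IF_FALSE → pop False; jump. Stack: []
LOAD_FAST z → push -19. Stack: [-19]
RETURN_VALUE → return -19.

-19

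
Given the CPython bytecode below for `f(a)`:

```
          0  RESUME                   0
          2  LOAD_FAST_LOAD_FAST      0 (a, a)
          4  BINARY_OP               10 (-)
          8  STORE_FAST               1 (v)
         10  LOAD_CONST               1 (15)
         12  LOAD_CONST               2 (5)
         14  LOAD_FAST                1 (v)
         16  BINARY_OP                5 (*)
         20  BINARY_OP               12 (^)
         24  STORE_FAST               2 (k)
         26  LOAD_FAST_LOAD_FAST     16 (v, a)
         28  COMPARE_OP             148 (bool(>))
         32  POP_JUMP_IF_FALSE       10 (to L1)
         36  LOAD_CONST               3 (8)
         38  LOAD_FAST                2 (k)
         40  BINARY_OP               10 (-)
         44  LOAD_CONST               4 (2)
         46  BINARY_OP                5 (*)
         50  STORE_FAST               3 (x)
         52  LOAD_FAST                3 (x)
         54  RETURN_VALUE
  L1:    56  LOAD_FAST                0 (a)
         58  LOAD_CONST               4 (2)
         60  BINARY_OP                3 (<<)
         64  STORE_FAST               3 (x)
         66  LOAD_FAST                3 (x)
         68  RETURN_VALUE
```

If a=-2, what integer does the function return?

LOAD_FAST_LOAD_FAST a,a → push -2,-2. Stack: [-2, -2]
BINARY_OP - → -2 - -2 = 0. Stack: [0]
STORE_FAST v → v=0. Stack: []
LOAD_CONST → push 15. Stack: [15]
LOAD_CONST → push 5. Stack: [15, 5]
LOAD_FAST v → push 0. Stack: [15, 5, 0]
BINARY_OP * → 5 * 0 = 0. Stack: [15, 0]
BINARY_OP ^ → 15 ^ 0 = 15. Stack: [15]
STORE_FAST k → k=15. Stack: []
LOAD_FAST_LOAD_FAST v,a → push 0,-2. Stack: [0, -2]
COMPARE_OP bool(>) → 0 vs -2 = True. Stack: [True]
POP_JUMP_IF_FALSE → pop True; no jump. Stack: []
LOAD_CONST → push 8. Stack: [8]
LOAD_FAST k → push 15. Stack: [8, 15]
BINARY_OP - → 8 - 15 = -7. Stack: [-7]
LOAD_CONST → push 2. Stack: [-7, 2]
BINARY_OP * → -7 * 2 = -14. Stack: [-14]
STORE_FAST x → x=-14. Stack: []
LOAD_FAST x → push -14. Stack: [-14]
RETURN_VALUE → return -14.

-14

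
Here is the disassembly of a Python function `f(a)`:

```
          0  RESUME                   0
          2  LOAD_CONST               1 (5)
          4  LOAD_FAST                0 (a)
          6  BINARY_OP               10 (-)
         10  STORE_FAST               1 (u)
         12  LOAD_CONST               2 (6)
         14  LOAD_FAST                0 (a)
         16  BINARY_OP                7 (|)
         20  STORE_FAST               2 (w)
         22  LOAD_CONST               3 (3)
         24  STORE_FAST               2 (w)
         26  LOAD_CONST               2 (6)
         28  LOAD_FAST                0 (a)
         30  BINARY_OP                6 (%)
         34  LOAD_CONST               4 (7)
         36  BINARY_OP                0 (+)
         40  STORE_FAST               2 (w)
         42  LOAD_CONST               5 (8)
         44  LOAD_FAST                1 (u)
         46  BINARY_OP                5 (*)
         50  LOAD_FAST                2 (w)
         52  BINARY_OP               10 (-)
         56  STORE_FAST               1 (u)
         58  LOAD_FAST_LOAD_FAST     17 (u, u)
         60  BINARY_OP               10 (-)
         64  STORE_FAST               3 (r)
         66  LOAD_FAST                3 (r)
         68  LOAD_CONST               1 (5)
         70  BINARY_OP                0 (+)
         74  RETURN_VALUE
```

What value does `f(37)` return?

5

LOAD_CONST → push 5. Stack: [5]
LOAD_FAST a → push 37. Stack: [5, 37]
BINARY_OP - → 5 - 37 = -32. Stack: [-32]
STORE_FAST u → u=-32. Stack: []
LOAD_CONST → push 6. Stack: [6]
LOAD_FAST a → push 37. Stack: [6, 37]
BINARY_OP | → 6 | 37 = 39. Stack: [39]
STORE_FAST w → w=39. Stack: []
LOAD_CONST → push 3. Stack: [3]
STORE_FAST w → w=3. Stack: []
LOAD_CONST → push 6. Stack: [6]
LOAD_FAST a → push 37. Stack: [6, 37]
BINARY_OP % → 6 % 37 = 6. Stack: [6]
LOAD_CONST → push 7. Stack: [6, 7]
BINARY_OP + → 6 + 7 = 13. Stack: [13]
STORE_FAST w → w=13. Stack: []
LOAD_CONST → push 8. Stack: [8]
LOAD_FAST u → push -32. Stack: [8, -32]
BINARY_OP * → 8 * -32 = -256. Stack: [-256]
LOAD_FAST w → push 13. Stack: [-256, 13]
BINARY_OP - → -256 - 13 = -269. Stack: [-269]
STORE_FAST u → u=-269. Stack: []
LOAD_FAST_LOAD_FAST u,u → push -269,-269. Stack: [-269, -269]
BINARY_OP - → -269 - -269 = 0. Stack: [0]
STORE_FAST r → r=0. Stack: []
LOAD_FAST r → push 0. Stack: [0]
LOAD_CONST → push 5. Stack: [0, 5]
BINARY_OP + → 0 + 5 = 5. Stack: [5]
RETURN_VALUE → return 5.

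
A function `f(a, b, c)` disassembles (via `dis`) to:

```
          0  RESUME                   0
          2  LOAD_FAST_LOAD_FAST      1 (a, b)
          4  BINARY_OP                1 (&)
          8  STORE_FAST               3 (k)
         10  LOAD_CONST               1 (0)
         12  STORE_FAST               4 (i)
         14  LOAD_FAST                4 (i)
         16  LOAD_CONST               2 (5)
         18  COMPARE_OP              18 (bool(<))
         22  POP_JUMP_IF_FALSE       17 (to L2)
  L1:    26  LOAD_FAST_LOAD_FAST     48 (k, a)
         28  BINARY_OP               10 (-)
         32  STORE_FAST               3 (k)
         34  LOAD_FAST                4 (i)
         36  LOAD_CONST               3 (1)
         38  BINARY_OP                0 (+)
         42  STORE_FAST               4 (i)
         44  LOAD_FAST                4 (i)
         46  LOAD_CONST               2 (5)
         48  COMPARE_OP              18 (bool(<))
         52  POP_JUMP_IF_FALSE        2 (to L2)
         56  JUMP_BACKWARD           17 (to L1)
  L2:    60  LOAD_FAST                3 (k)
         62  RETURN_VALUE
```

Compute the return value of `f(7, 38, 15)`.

LOAD_FAST_LOAD_FAST a,b → push 7,38
BINARY_OP & → 7 & 38 = 6
STORE_FAST k → k=6
LOAD_CONST → push 0
STORE_FAST i → i=0
LOAD_FAST i → push 0
LOAD_CONST → push 5
COMPARE_OP bool(<) → 0 vs 5 = True
POP_JUMP_IF_FALSE → pop True; no jump
LOAD_FAST_LOAD_FAST k,a → push 6,7
BINARY_OP - → 6 - 7 = -1
STORE_FAST k → k=-1
LOAD_FAST i → push 0
LOAD_CONST → push 1
BINARY_OP + → 0 + 1 = 1
STORE_FAST i → i=1
LOAD_FAST i → push 1
LOAD_CONST → push 5
COMPARE_OP bool(<) → 1 vs 5 = True
POP_JUMP_IF_FALSE → pop True; no jump
LOAD_FAST_LOAD_FAST k,a → push -1,7
BINARY_OP - → -1 - 7 = -8
STORE_FAST k → k=-8
LOAD_FAST i → push 1
LOAD_CONST → push 1
BINARY_OP + → 1 + 1 = 2
STORE_FAST i → i=2
LOAD_FAST i → push 2
LOAD_CONST → push 5
COMPARE_OP bool(<) → 2 vs 5 = True
POP_JUMP_IF_FALSE → pop True; no jump
LOAD_FAST_LOAD_FAST k,a → push -8,7
BINARY_OP - → -8 - 7 = -15
STORE_FAST k → k=-15
LOAD_FAST i → push 2
LOAD_CONST → push 1
BINARY_OP + → 2 + 1 = 3
STORE_FAST i → i=3
LOAD_FAST i → push 3
LOAD_CONST → push 5
COMPARE_OP bool(<) → 3 vs 5 = True
POP_JUMP_IF_FALSE → pop True; no jump
LOAD_FAST_LOAD_FAST k,a → push -15,7
BINARY_OP - → -15 - 7 = -22
STORE_FAST k → k=-22
LOAD_FAST i → push 3
LOAD_CONST → push 1
BINARY_OP + → 3 + 1 = 4
STORE_FAST i → i=4
LOAD_FAST i → push 4
LOAD_CONST → push 5
COMPARE_OP bool(<) → 4 vs 5 = True
POP_JUMP_IF_FALSE → pop True; no jump
LOAD_FAST_LOAD_FAST k,a → push -22,7
BINARY_OP - → -22 - 7 = -29
STORE_FAST k → k=-29
LOAD_FAST i → push 4
LOAD_CONST → push 1
BINARY_OP + → 4 + 1 = 5
STORE_FAST i → i=5
LOAD_FAST i → push 5
LOAD_CONST → push 5
COMPARE_OP bool(<) → 5 vs 5 = False
POP_JUMP_IF_FALSE → pop False; jump
LOAD_FAST k → push -29
RETURN_VALUE → return -29.

-29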